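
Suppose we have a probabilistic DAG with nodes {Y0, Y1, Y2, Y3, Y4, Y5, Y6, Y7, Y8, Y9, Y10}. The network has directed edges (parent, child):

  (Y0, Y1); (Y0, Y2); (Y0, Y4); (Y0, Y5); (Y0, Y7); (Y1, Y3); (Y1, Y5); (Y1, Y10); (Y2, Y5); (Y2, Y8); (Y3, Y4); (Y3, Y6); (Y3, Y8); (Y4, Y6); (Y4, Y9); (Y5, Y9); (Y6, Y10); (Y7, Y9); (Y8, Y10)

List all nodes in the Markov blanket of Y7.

By definition, MB(Y7) is built from Y7's parents, Y7's children, and the co-parents of Y7.
Y7 has child Y9.
Pa(Y7) = {Y0}.
Co-parents of Y7 (other parents of its children):
  Y9's other parents are Y4, Y5.
Taking the union gives {Y0, Y4, Y5, Y9}.

{Y0, Y4, Y5, Y9}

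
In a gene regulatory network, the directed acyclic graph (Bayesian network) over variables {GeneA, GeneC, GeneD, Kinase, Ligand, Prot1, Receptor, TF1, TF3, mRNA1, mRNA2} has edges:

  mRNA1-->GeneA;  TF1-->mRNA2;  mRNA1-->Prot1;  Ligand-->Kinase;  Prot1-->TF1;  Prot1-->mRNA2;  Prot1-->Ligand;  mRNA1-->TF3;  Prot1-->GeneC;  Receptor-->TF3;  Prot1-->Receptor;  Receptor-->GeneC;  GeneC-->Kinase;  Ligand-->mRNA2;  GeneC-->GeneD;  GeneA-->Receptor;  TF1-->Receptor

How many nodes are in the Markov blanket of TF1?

The Markov blanket of a node is its parents, its children, and the other parents of its children.
TF1 has parent Prot1.
Children of TF1: Receptor, mRNA2.
Co-parents of TF1 (other parents of its children):
  Receptor: GeneA, Prot1
  mRNA2: Ligand, Prot1
MB(TF1) = {GeneA, Ligand, Prot1, Receptor, mRNA2}, which has 5 nodes.

5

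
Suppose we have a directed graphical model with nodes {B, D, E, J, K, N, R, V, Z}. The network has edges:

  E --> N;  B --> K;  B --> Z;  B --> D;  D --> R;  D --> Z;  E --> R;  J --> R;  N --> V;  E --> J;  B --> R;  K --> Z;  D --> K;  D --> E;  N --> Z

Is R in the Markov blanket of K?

The Markov blanket of a node is its parents, its children, and the other parents of its children.
Pa(K) = {B, D}.
Ch(K) = {Z}.
Co-parents of K (other parents of its children):
  Z's other parents are B, D, N.
MB(K) = {B, D, N, Z}; R is not in this set.

No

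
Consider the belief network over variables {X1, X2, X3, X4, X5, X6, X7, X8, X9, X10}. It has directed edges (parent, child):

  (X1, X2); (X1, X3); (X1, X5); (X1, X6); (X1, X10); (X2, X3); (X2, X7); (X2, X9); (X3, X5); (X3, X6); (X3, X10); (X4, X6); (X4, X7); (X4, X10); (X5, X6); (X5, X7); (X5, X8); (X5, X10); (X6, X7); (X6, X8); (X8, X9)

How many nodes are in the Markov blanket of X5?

8

Children of X5: X6, X7, X8, X10.
Parents of X5: X1, X3.
Other parents of X5's children:
  parents(X6) \ {X5} = {X1, X3, X4}.
  parents(X7) \ {X5} = {X2, X4, X6}.
  parents(X8) \ {X5} = {X6}.
  X10's other parents are X1, X3, X4.
MB(X5) = {X1, X2, X3, X4, X6, X7, X8, X10}, which has 8 nodes.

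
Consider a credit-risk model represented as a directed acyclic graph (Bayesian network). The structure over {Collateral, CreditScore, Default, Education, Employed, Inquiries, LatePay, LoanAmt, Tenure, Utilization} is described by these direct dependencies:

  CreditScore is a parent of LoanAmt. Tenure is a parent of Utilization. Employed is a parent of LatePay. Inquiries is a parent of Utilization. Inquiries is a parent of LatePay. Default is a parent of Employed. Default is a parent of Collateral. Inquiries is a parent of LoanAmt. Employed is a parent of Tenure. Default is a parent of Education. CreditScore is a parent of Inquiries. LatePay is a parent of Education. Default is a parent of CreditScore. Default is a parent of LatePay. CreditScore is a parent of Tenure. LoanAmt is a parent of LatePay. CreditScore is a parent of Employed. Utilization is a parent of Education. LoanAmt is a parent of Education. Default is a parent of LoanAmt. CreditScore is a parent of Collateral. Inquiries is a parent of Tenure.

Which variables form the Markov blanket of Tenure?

{CreditScore, Employed, Inquiries, Utilization}

Tenure's parents: CreditScore, Employed, Inquiries.
Tenure has child Utilization.
Co-parents of Tenure (other parents of its children):
  parents(Utilization) \ {Tenure} = {Inquiries}.
Taking the union gives {CreditScore, Employed, Inquiries, Utilization}.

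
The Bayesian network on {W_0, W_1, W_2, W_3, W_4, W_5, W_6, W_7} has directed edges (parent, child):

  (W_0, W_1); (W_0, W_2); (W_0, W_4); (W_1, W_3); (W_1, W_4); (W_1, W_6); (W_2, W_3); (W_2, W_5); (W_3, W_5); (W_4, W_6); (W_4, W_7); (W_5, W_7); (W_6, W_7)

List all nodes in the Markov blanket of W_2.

{W_0, W_1, W_3, W_5}

Parents of W_2: W_0.
Ch(W_2) = {W_3, W_5}.
Parents of each child, excluding W_2:
  W_3's other parent is W_1.
  W_5's other parent is W_3.
MB(W_2) = {W_0, W_1, W_3, W_5}.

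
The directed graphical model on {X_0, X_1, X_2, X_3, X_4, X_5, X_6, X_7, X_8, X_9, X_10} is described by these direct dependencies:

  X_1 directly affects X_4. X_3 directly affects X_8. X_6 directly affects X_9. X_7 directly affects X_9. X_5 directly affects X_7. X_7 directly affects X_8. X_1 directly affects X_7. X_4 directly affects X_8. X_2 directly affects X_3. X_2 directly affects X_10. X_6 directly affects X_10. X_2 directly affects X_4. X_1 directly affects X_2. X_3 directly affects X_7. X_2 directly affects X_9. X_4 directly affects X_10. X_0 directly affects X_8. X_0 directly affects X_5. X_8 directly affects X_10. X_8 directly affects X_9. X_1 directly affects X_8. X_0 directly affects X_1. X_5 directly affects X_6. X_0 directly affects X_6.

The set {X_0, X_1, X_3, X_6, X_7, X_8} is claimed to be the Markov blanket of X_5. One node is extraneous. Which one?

X_8

Pa(X_5) = {X_0}.
Ch(X_5) = {X_6, X_7}.
Parents of each child, excluding X_5:
  parents(X_6) \ {X_5} = {X_0}.
  parents(X_7) \ {X_5} = {X_1, X_3}.
MB(X_5) = {X_0, X_1, X_3, X_6, X_7}.
X_8 is neither a parent, child, nor co-parent of X_5, so it does not belong.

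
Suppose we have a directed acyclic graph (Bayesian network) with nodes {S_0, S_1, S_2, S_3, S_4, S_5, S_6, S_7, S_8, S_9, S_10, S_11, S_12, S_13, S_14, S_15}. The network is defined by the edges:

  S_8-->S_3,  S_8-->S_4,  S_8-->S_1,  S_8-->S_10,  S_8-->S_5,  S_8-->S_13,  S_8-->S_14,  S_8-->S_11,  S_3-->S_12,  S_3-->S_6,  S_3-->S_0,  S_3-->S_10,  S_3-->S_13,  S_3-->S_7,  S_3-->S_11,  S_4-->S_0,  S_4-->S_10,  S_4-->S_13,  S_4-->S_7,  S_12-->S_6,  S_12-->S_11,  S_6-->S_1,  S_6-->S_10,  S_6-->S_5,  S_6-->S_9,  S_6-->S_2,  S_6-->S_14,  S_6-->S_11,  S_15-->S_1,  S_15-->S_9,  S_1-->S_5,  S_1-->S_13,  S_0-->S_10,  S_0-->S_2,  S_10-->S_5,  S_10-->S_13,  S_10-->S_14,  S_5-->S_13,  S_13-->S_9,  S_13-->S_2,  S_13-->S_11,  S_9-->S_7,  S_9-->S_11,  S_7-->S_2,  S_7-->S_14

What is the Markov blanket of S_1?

S_1's parents: S_6, S_8, S_15.
Ch(S_1) = {S_5, S_13}.
For each child, the remaining parents (spouses of S_1):
  S_5's other parents are S_6, S_8, S_10.
  S_13 also has parents S_3, S_4, S_5, S_8, S_10.
Union: {S_6, S_8, S_15} ∪ {S_5, S_13} ∪ {S_3, S_4, S_5, S_6, S_8, S_10} = {S_3, S_4, S_5, S_6, S_8, S_10, S_13, S_15}.

{S_3, S_4, S_5, S_6, S_8, S_10, S_13, S_15}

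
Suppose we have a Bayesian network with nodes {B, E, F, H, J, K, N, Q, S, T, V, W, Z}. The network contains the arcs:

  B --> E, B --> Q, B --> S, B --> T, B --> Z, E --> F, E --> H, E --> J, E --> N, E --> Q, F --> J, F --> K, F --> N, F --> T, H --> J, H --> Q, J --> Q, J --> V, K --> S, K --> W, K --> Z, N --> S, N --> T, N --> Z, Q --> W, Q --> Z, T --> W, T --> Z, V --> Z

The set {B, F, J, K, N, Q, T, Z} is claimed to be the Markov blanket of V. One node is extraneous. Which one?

F

A node's Markov blanket = Pa ∪ Ch ∪ (parents of Ch other than the node itself).
V has child Z.
V has parent J.
For each child, the remaining parents (spouses of V):
  parents(Z) \ {V} = {B, K, N, Q, T}.
MB(V) = {B, J, K, N, Q, T, Z}.
F is neither a parent, child, nor co-parent of V, so it does not belong.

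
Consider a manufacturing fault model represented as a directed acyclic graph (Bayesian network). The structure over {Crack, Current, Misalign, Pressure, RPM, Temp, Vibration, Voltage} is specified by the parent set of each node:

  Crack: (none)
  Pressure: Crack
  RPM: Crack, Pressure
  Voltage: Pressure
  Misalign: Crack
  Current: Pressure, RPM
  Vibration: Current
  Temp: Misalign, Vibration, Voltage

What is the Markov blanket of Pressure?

{Crack, Current, RPM, Voltage}

Pressure has children Current, RPM, Voltage.
Parents of Pressure: Crack.
For each child, the remaining parents (spouses of Pressure):
  RPM also has parent Crack.
  Voltage has no other parent.
  Current also has parent RPM.
So the Markov blanket of Pressure is {Crack, Current, RPM, Voltage}.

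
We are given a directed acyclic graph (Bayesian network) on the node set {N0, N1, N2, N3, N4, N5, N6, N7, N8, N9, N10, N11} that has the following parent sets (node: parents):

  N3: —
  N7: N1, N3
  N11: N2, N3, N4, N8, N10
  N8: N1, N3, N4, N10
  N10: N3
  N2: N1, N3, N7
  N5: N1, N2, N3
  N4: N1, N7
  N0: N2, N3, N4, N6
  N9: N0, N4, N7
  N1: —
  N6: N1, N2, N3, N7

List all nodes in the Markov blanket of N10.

{N1, N2, N3, N4, N8, N11}

N10's parents: N3.
Children of N10: N8, N11.
Parents of each child, excluding N10:
  N8's other parents are N1, N3, N4.
  parents(N11) \ {N10} = {N2, N3, N4, N8}.
MB(N10) = {N1, N2, N3, N4, N8, N11}.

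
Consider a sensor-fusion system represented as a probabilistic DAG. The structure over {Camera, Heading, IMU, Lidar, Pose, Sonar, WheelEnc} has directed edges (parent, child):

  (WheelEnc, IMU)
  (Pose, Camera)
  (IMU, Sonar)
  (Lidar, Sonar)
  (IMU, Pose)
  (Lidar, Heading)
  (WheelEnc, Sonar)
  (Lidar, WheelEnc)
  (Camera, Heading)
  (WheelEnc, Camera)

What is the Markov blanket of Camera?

A node's Markov blanket = Pa ∪ Ch ∪ (parents of Ch other than the node itself).
Camera has parents Pose, WheelEnc.
Camera's children: Heading.
For each child, the remaining parents (spouses of Camera):
  parents(Heading) \ {Camera} = {Lidar}.
Union: {Pose, WheelEnc} ∪ {Heading} ∪ {Lidar} = {Heading, Lidar, Pose, WheelEnc}.

{Heading, Lidar, Pose, WheelEnc}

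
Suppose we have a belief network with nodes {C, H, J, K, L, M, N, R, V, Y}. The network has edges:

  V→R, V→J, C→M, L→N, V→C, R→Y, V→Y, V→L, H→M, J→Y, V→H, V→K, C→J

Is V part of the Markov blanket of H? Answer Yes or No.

V is a parent of H.
So V ∈ MB(H).

Yes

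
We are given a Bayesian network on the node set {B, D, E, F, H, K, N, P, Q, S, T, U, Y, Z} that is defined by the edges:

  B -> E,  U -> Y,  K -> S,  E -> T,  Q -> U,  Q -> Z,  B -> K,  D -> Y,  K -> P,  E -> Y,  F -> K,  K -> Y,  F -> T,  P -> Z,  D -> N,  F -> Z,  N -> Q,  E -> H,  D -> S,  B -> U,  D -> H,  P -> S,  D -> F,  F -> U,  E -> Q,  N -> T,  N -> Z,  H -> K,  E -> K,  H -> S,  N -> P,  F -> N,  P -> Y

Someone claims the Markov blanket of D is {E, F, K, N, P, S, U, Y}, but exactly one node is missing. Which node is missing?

By definition, MB(D) is built from D's parents, D's children, and the co-parents of D.
D has no parents.
D has children F, H, N, S, Y.
Other parents of D's children:
  F has no other parent.
  H also has parent E.
  N's other parent is F.
  S's other parents are H, K, P.
  parents(Y) \ {D} = {E, K, P, U}.
MB(D) = {E, F, H, K, N, P, S, U, Y}.
Comparing with the claimed set, H is missing.

H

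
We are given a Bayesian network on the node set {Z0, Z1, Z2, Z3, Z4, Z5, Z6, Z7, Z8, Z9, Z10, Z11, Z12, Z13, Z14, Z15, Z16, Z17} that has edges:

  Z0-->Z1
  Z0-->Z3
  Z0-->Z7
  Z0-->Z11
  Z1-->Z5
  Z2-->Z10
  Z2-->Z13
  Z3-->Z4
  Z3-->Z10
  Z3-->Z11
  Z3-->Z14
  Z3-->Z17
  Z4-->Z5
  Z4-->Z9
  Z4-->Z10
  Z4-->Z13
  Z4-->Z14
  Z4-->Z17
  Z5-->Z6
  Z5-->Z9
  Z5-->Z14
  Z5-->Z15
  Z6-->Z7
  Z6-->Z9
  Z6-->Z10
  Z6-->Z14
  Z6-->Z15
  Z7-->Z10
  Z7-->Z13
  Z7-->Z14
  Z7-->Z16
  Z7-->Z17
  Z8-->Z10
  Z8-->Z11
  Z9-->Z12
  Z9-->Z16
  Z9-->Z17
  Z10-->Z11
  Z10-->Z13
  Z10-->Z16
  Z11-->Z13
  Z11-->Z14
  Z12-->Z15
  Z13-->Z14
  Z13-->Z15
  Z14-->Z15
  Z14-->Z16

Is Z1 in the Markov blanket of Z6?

Ch(Z6) = {Z7, Z9, Z10, Z14, Z15}.
Pa(Z6) = {Z5}.
Co-parents of Z6 (other parents of its children):
  Z7 also has parent Z0.
  parents(Z9) \ {Z6} = {Z4, Z5}.
  parents(Z10) \ {Z6} = {Z2, Z3, Z4, Z7, Z8}.
  Z14's other parents are Z3, Z4, Z5, Z7, Z11, Z13.
  parents(Z15) \ {Z6} = {Z5, Z12, Z13, Z14}.
MB(Z6) = {Z0, Z2, Z3, Z4, Z5, Z7, Z8, Z9, Z10, Z11, Z12, Z13, Z14, Z15}; Z1 is not in this set.

No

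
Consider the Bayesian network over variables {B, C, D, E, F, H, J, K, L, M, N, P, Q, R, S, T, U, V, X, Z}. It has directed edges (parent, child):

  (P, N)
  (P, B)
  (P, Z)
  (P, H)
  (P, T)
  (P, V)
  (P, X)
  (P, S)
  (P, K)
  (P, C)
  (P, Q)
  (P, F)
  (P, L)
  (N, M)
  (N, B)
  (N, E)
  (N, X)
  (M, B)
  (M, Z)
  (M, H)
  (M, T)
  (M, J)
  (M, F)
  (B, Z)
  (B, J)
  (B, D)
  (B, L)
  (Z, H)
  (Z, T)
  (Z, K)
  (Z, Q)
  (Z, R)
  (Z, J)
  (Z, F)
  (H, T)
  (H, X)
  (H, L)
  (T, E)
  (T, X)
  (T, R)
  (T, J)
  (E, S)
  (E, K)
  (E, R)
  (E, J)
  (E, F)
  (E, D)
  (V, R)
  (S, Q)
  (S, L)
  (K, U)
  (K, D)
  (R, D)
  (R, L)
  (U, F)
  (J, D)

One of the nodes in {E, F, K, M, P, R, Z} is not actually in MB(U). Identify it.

The Markov blanket of a node is its parents, its children, and the other parents of its children.
Pa(U) = {K}.
Ch(U) = {F}.
For each child, the remaining parents (spouses of U):
  parents(F) \ {U} = {E, M, P, Z}.
MB(U) = {E, F, K, M, P, Z}.
R is neither a parent, child, nor co-parent of U, so it does not belong.

R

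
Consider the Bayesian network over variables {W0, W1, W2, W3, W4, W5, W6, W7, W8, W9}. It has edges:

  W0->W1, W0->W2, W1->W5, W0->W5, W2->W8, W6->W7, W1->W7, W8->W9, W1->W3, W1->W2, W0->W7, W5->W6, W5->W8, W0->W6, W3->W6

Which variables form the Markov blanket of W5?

{W0, W1, W2, W3, W6, W8}

W5 has parents W0, W1.
Ch(W5) = {W6, W8}.
Parents of each child, excluding W5:
  W6: W0, W3
  W8: W2
So the Markov blanket of W5 is {W0, W1, W2, W3, W6, W8}.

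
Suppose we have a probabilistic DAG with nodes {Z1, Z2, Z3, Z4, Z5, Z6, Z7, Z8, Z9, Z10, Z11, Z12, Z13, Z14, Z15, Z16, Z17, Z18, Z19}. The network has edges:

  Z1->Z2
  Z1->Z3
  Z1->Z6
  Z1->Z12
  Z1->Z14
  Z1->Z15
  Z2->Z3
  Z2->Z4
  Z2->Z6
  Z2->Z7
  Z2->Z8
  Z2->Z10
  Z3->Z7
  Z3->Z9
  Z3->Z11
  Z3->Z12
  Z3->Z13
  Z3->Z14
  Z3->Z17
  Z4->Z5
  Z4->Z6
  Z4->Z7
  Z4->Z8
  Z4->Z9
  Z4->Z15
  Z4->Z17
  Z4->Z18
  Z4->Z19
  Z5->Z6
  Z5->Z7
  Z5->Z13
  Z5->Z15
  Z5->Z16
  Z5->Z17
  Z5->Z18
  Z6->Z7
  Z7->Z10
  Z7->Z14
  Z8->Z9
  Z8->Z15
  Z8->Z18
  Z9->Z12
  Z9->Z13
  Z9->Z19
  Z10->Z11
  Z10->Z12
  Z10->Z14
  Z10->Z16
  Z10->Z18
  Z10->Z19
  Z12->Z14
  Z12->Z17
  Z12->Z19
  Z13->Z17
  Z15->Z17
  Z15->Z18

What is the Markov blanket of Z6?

Parents of Z6: Z1, Z2, Z4, Z5.
Z6 has child Z7.
For each child, the remaining parents (spouses of Z6):
  Z7: Z2, Z3, Z4, Z5
Union: {Z1, Z2, Z4, Z5} ∪ {Z7} ∪ {Z2, Z3, Z4, Z5} = {Z1, Z2, Z3, Z4, Z5, Z7}.

{Z1, Z2, Z3, Z4, Z5, Z7}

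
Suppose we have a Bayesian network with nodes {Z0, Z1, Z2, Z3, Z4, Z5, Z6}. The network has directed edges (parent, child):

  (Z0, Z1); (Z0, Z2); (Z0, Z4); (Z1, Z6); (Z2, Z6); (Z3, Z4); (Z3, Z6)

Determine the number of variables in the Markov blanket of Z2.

The Markov blanket of a node is its parents, its children, and the other parents of its children.
Z2's parents: Z0.
Children of Z2: Z6.
Co-parents of Z2 (other parents of its children):
  parents(Z6) \ {Z2} = {Z1, Z3}.
MB(Z2) = {Z0, Z1, Z3, Z6}, which has 4 nodes.

4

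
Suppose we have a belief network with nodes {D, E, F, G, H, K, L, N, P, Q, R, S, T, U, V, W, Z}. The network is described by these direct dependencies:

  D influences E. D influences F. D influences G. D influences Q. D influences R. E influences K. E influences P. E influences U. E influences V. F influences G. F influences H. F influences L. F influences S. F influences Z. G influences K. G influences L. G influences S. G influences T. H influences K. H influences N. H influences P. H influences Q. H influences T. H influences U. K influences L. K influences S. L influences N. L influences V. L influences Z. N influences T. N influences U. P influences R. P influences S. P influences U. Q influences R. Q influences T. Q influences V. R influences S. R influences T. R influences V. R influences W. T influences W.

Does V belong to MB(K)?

By definition, MB(K) is built from K's parents, K's children, and the co-parents of K.
Ch(K) = {L, S}.
K's parents: E, G, H.
For each child, the remaining parents (spouses of K):
  L also has parents F, G.
  S also has parents F, G, P, R.
MB(K) = {E, F, G, H, L, P, R, S}; V is not in this set.

No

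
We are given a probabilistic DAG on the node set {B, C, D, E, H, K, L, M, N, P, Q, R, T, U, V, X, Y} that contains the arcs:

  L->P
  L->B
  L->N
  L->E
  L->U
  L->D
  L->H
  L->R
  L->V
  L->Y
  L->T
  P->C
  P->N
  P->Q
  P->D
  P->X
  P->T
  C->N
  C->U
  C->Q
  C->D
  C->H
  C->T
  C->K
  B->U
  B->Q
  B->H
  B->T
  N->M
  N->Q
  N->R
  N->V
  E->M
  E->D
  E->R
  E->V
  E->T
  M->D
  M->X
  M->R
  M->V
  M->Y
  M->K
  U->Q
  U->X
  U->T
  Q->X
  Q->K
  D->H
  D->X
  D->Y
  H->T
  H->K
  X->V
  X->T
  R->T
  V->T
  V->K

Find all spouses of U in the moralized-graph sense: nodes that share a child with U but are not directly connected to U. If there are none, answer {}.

{D, E, H, M, N, P, R, V}

Children of U: Q, T, X.
  parents(Q) \ {U} = {B, C, N, P}.
  parents(X) \ {U} = {D, M, P, Q}.
  T's other parents are B, C, E, H, L, P, R, V, X.
Excluding nodes already adjacent to U (B, C, L, Q, T, X), the co-parent-only contribution is {D, E, H, M, N, P, R, V}.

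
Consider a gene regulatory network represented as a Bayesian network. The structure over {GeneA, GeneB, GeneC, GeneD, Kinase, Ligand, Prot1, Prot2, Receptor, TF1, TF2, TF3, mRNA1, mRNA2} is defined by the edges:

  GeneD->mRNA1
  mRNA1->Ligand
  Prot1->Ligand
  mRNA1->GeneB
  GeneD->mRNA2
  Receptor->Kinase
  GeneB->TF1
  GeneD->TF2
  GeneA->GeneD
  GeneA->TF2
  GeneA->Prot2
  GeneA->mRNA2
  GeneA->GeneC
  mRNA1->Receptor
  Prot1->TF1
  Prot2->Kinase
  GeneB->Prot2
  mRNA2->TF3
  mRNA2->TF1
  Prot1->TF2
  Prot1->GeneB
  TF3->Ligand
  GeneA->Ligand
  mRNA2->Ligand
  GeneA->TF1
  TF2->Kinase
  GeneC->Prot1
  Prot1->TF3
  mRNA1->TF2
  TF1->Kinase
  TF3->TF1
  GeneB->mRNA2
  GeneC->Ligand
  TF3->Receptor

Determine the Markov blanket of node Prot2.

The Markov blanket of a node is its parents, its children, and the other parents of its children.
Pa(Prot2) = {GeneA, GeneB}.
Prot2's children: Kinase.
Co-parents of Prot2 (other parents of its children):
  Kinase also has parents Receptor, TF1, TF2.
Union: {GeneA, GeneB} ∪ {Kinase} ∪ {Receptor, TF1, TF2} = {GeneA, GeneB, Kinase, Receptor, TF1, TF2}.

{GeneA, GeneB, Kinase, Receptor, TF1, TF2}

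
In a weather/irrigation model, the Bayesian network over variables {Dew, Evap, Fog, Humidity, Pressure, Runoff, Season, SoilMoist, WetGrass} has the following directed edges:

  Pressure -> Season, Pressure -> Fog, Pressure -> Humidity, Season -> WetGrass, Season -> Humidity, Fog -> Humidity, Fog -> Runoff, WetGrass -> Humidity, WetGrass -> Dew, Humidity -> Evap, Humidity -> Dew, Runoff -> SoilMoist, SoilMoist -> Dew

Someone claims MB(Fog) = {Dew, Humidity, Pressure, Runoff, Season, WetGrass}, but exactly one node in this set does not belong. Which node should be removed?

By definition, MB(Fog) is built from Fog's parents, Fog's children, and the co-parents of Fog.
Pa(Fog) = {Pressure}.
Fog's children: Humidity, Runoff.
Parents of each child, excluding Fog:
  Humidity: Pressure, Season, WetGrass
  Runoff: —
MB(Fog) = {Humidity, Pressure, Runoff, Season, WetGrass}.
Dew is neither a parent, child, nor co-parent of Fog, so it does not belong.

Dew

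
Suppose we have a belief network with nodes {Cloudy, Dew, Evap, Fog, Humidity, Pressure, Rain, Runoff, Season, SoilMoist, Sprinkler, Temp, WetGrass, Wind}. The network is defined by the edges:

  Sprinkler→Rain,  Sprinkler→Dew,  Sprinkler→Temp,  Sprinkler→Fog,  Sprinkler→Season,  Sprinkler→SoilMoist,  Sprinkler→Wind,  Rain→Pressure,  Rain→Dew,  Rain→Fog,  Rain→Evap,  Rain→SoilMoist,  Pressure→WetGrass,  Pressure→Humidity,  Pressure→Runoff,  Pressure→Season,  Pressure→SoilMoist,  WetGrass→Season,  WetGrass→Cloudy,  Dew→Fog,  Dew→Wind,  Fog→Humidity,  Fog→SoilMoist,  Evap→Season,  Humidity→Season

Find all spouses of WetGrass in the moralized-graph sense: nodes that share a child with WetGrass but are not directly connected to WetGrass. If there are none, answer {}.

{Evap, Humidity, Sprinkler}

Children of WetGrass: Cloudy, Season.
  Season: Evap, Humidity, Pressure, Sprinkler
  Cloudy: —
Excluding nodes already adjacent to WetGrass (Cloudy, Pressure, Season), the co-parent-only contribution is {Evap, Humidity, Sprinkler}.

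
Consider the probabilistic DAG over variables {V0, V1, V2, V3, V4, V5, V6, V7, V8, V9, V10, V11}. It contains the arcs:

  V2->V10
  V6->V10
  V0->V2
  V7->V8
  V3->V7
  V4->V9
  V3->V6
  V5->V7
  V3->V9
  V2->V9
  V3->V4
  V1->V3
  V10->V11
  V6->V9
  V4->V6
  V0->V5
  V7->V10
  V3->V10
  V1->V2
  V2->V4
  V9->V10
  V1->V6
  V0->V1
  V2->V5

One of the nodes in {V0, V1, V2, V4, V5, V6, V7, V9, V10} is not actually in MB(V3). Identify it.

The Markov blanket of a node is its parents, its children, and the other parents of its children.
Parents of V3: V1.
Children of V3: V4, V6, V7, V9, V10.
Parents of each child, excluding V3:
  parents(V4) \ {V3} = {V2}.
  V6 also has parents V1, V4.
  parents(V7) \ {V3} = {V5}.
  V9 also has parents V2, V4, V6.
  V10's other parents are V2, V6, V7, V9.
MB(V3) = {V1, V2, V4, V5, V6, V7, V9, V10}.
V0 is neither a parent, child, nor co-parent of V3, so it does not belong.

V0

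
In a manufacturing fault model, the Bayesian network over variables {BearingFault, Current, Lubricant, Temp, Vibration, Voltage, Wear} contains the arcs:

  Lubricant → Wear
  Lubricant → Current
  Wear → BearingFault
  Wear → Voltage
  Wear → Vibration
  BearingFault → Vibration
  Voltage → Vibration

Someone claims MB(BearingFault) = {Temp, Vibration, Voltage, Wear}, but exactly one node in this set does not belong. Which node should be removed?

By definition, MB(BearingFault) is built from BearingFault's parents, BearingFault's children, and the co-parents of BearingFault.
BearingFault's children: Vibration.
BearingFault's parents: Wear.
Other parents of BearingFault's children:
  Vibration also has parents Voltage, Wear.
MB(BearingFault) = {Vibration, Voltage, Wear}.
Temp is neither a parent, child, nor co-parent of BearingFault, so it does not belong.

Temp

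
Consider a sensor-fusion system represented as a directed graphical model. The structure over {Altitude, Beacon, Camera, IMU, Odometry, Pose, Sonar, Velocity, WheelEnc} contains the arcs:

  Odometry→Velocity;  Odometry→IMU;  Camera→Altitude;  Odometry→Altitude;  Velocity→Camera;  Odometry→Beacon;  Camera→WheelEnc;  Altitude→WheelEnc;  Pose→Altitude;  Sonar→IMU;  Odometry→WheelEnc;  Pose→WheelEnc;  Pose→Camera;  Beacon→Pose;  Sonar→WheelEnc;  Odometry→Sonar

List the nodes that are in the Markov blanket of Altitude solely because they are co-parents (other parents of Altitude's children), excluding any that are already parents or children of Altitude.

Children of Altitude: WheelEnc.
  WheelEnc's other parents are Camera, Odometry, Pose, Sonar.
Excluding nodes already adjacent to Altitude (Camera, Odometry, Pose, WheelEnc), the co-parent-only contribution is {Sonar}.

{Sonar}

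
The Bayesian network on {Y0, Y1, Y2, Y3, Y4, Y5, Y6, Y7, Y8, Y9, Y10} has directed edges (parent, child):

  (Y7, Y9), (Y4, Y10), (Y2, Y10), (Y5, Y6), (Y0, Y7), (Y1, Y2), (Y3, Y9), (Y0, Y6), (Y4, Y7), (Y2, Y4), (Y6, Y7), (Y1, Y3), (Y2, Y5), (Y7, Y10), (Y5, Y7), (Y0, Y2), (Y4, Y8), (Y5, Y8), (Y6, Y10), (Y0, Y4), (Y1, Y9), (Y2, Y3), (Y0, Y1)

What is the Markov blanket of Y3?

Y3's parents: Y1, Y2.
Children of Y3: Y9.
Co-parents of Y3 (other parents of its children):
  parents(Y9) \ {Y3} = {Y1, Y7}.
MB(Y3) = {Y1, Y2, Y7, Y9}.

{Y1, Y2, Y7, Y9}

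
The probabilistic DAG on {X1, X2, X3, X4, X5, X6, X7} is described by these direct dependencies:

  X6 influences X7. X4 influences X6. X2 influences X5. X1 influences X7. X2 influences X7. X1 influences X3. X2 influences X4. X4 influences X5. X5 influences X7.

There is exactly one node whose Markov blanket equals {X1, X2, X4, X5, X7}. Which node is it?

X6

The target node must have every member of {X1, X2, X4, X5, X7} as a parent, child, or co-parent, and no others.
Parents of X6: X4; children: X7; co-parents: X1, X2, X5.
These exactly cover the given set, so the node is X6.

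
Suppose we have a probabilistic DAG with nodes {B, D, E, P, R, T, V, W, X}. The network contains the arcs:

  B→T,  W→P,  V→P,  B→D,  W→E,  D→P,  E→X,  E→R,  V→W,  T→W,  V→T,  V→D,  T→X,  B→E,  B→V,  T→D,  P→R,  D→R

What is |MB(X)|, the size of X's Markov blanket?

Recall MB(v) = parents ∪ children ∪ spouses, where spouses are the other parents of v's children.
X has no children.
Pa(X) = {E, T}.
X has no children, so there are no co-parents.
MB(X) = {E, T}, which has 2 nodes.

2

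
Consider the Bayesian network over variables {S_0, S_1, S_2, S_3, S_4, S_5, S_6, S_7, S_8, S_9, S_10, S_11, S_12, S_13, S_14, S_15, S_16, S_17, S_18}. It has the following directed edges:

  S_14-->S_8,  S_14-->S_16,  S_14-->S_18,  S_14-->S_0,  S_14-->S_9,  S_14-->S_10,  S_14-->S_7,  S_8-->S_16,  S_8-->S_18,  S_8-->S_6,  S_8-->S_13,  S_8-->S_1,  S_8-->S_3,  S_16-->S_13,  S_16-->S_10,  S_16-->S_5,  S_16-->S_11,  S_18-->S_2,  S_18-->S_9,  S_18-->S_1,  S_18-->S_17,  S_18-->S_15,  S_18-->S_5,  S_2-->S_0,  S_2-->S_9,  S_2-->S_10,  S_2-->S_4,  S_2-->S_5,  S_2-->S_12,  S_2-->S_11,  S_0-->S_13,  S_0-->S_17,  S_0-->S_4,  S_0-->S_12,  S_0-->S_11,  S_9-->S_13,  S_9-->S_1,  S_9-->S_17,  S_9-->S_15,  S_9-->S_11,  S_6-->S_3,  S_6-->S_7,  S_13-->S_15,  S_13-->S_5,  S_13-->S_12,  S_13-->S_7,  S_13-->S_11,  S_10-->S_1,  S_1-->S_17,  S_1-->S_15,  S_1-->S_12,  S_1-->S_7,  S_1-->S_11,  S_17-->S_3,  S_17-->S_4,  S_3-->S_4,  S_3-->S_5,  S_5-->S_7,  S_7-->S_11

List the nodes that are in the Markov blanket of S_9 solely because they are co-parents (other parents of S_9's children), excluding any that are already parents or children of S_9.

{S_0, S_7, S_8, S_10, S_16}

Children of S_9: S_1, S_11, S_13, S_15, S_17.
  S_13: S_0, S_8, S_16
  S_1: S_8, S_10, S_18
  S_17: S_0, S_1, S_18
  S_15: S_1, S_13, S_18
  S_11: S_0, S_1, S_2, S_7, S_13, S_16
Excluding nodes already adjacent to S_9 (S_1, S_2, S_11, S_13, S_14, S_15, S_17, S_18), the co-parent-only contribution is {S_0, S_7, S_8, S_10, S_16}.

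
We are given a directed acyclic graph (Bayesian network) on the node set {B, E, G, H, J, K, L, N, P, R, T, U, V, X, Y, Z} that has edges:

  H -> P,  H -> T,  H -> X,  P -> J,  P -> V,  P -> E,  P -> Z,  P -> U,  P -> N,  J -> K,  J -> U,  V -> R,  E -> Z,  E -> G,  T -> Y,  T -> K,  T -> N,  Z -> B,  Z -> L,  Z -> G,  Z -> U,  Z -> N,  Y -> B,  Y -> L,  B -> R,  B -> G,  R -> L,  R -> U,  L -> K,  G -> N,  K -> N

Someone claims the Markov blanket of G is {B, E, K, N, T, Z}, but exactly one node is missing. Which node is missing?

P

Recall MB(v) = parents ∪ children ∪ spouses, where spouses are the other parents of v's children.
G has parents B, E, Z.
Children of G: N.
Other parents of G's children:
  N also has parents K, P, T, Z.
MB(G) = {B, E, K, N, P, T, Z}.
Comparing with the claimed set, P is missing.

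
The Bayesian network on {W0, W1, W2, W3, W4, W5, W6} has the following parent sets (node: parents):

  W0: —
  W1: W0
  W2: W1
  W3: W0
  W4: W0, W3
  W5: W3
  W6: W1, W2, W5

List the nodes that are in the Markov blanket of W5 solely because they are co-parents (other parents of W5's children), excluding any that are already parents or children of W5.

Children of W5: W6.
  W6's other parents are W1, W2.
Excluding nodes already adjacent to W5 (W3, W6), the co-parent-only contribution is {W1, W2}.

{W1, W2}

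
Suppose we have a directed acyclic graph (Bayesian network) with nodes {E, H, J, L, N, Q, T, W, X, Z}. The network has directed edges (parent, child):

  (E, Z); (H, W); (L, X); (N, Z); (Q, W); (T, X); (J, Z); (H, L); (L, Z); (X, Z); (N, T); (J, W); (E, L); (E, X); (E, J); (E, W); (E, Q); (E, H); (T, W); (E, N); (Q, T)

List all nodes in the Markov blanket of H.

A node's Markov blanket = Pa ∪ Ch ∪ (parents of Ch other than the node itself).
H has parent E.
Ch(H) = {L, W}.
Parents of each child, excluding H:
  L's other parent is E.
  parents(W) \ {H} = {E, J, Q, T}.
MB(H) = {E, J, L, Q, T, W}.

{E, J, L, Q, T, W}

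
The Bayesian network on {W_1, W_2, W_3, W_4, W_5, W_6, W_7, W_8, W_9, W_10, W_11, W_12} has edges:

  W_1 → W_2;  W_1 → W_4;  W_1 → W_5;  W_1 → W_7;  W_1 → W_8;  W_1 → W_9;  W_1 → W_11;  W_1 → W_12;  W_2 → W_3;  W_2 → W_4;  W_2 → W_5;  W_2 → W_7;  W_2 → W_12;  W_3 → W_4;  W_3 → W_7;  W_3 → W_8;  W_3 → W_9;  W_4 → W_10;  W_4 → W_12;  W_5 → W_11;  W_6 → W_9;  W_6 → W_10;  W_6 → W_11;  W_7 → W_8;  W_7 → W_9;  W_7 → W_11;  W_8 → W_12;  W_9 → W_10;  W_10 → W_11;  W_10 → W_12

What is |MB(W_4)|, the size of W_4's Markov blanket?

Recall MB(v) = parents ∪ children ∪ spouses, where spouses are the other parents of v's children.
W_4's parents: W_1, W_2, W_3.
Ch(W_4) = {W_10, W_12}.
Co-parents of W_4 (other parents of its children):
  parents(W_10) \ {W_4} = {W_6, W_9}.
  parents(W_12) \ {W_4} = {W_1, W_2, W_8, W_10}.
MB(W_4) = {W_1, W_2, W_3, W_6, W_8, W_9, W_10, W_12}, which has 8 nodes.

8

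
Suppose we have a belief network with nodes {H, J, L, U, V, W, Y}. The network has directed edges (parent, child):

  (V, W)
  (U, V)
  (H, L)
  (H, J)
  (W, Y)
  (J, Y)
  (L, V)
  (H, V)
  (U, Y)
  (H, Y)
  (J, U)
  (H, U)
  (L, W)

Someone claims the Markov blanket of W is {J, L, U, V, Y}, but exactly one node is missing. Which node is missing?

A node's Markov blanket = Pa ∪ Ch ∪ (parents of Ch other than the node itself).
W's children: Y.
Parents of W: L, V.
Parents of each child, excluding W:
  Y: H, J, U
MB(W) = {H, J, L, U, V, Y}.
Comparing with the claimed set, H is missing.

H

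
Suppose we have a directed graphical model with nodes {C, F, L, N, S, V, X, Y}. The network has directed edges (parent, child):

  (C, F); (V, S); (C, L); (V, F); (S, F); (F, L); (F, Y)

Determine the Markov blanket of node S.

S's children: F.
Parents of S: V.
For each child, the remaining parents (spouses of S):
  parents(F) \ {S} = {C, V}.
Taking the union gives {C, F, V}.

{C, F, V}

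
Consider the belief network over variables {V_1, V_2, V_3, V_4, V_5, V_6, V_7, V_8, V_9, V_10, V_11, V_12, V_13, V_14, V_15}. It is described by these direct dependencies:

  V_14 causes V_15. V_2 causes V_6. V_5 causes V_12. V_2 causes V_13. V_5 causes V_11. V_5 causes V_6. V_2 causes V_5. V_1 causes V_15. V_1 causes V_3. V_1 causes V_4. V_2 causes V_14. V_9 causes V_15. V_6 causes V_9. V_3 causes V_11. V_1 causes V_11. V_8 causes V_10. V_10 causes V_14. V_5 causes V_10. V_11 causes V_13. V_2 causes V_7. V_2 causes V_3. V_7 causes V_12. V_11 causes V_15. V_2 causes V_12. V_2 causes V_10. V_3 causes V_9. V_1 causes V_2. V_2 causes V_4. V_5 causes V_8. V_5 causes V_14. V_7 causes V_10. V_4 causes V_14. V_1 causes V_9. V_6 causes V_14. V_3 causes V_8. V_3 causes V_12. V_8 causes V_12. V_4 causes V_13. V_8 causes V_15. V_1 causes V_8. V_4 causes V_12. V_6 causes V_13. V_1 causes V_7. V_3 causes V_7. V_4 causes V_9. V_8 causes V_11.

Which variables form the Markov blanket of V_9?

{V_1, V_3, V_4, V_6, V_8, V_11, V_14, V_15}

The Markov blanket of a node is its parents, its children, and the other parents of its children.
V_9's children: V_15.
V_9 has parents V_1, V_3, V_4, V_6.
Other parents of V_9's children:
  parents(V_15) \ {V_9} = {V_1, V_8, V_11, V_14}.
Union: {V_1, V_3, V_4, V_6} ∪ {V_15} ∪ {V_1, V_8, V_11, V_14} = {V_1, V_3, V_4, V_6, V_8, V_11, V_14, V_15}.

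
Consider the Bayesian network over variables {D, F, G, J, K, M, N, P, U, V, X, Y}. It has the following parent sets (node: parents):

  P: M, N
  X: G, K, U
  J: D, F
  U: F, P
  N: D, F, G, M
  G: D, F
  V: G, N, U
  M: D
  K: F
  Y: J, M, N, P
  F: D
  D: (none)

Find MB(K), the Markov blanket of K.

By definition, MB(K) is built from K's parents, K's children, and the co-parents of K.
Parents of K: F.
K has child X.
For each child, the remaining parents (spouses of K):
  X: G, U
MB(K) = {F, G, U, X}.

{F, G, U, X}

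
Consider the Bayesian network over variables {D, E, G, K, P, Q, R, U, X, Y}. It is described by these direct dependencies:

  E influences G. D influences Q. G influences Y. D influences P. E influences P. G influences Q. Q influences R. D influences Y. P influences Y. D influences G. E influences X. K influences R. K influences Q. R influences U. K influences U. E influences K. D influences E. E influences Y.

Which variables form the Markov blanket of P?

{D, E, G, Y}

Parents of P: D, E.
Ch(P) = {Y}.
Co-parents of P (other parents of its children):
  Y also has parents D, E, G.
So the Markov blanket of P is {D, E, G, Y}.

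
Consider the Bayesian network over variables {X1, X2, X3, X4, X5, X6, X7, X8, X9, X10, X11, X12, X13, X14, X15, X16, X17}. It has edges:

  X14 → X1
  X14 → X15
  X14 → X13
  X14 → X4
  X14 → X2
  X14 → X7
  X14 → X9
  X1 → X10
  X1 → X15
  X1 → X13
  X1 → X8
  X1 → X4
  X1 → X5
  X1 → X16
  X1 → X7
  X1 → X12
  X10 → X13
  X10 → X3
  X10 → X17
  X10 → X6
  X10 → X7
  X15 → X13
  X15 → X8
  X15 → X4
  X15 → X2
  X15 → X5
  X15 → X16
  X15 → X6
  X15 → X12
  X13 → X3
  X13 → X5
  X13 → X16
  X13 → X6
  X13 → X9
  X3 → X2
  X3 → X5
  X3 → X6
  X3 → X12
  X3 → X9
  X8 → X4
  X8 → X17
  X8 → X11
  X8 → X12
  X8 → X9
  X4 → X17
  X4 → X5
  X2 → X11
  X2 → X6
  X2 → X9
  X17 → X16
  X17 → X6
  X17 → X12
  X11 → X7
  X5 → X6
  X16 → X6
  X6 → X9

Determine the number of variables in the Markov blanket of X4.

9

Ch(X4) = {X5, X17}.
X4 has parents X1, X8, X14, X15.
Co-parents of X4 (other parents of its children):
  X17 also has parents X8, X10.
  X5's other parents are X1, X3, X13, X15.
MB(X4) = {X1, X3, X5, X8, X10, X13, X14, X15, X17}, which has 9 nodes.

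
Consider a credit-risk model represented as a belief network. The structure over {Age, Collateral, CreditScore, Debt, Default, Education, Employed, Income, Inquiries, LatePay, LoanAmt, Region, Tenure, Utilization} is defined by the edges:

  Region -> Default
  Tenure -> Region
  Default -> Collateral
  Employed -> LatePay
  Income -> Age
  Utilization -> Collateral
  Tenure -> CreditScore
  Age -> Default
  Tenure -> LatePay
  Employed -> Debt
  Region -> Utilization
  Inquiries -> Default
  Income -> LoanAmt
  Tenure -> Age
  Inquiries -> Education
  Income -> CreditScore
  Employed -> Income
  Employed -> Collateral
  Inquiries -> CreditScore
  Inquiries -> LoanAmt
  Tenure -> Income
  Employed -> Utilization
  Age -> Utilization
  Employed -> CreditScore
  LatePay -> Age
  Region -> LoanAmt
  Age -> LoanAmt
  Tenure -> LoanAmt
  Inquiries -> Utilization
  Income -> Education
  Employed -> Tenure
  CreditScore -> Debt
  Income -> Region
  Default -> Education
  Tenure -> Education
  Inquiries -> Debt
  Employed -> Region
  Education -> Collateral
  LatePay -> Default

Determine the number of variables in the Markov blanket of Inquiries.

A node's Markov blanket = Pa ∪ Ch ∪ (parents of Ch other than the node itself).
Inquiries has no parents.
Children of Inquiries: CreditScore, Debt, Default, Education, LoanAmt, Utilization.
Other parents of Inquiries's children:
  Default's other parents are Age, LatePay, Region.
  CreditScore also has parents Employed, Income, Tenure.
  Education also has parents Default, Income, Tenure.
  Utilization's other parents are Age, Employed, Region.
  Debt's other parents are CreditScore, Employed.
  LoanAmt's other parents are Age, Income, Region, Tenure.
MB(Inquiries) = {Age, CreditScore, Debt, Default, Education, Employed, Income, LatePay, LoanAmt, Region, Tenure, Utilization}, which has 12 nodes.

12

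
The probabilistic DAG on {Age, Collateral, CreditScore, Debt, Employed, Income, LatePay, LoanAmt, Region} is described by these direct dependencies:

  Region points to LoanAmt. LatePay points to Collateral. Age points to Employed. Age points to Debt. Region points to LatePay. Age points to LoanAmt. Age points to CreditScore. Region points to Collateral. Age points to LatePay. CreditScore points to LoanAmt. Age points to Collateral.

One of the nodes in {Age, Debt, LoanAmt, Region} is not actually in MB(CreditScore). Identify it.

CreditScore has parent Age.
Children of CreditScore: LoanAmt.
Parents of each child, excluding CreditScore:
  LoanAmt's other parents are Age, Region.
MB(CreditScore) = {Age, LoanAmt, Region}.
Debt is neither a parent, child, nor co-parent of CreditScore, so it does not belong.

Debt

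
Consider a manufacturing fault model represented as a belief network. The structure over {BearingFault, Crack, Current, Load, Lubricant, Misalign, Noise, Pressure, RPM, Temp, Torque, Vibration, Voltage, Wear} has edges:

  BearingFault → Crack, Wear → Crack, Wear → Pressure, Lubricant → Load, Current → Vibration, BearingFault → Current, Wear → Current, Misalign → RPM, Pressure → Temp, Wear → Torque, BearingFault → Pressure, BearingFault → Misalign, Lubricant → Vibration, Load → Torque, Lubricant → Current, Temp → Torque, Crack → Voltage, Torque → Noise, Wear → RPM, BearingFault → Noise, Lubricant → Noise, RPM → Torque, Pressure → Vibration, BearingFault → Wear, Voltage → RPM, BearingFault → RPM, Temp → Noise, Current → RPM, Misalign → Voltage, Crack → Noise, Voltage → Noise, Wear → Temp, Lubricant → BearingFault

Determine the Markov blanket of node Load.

The Markov blanket of a node is its parents, its children, and the other parents of its children.
Parents of Load: Lubricant.
Ch(Load) = {Torque}.
For each child, the remaining parents (spouses of Load):
  parents(Torque) \ {Load} = {RPM, Temp, Wear}.
Taking the union gives {Lubricant, RPM, Temp, Torque, Wear}.

{Lubricant, RPM, Temp, Torque, Wear}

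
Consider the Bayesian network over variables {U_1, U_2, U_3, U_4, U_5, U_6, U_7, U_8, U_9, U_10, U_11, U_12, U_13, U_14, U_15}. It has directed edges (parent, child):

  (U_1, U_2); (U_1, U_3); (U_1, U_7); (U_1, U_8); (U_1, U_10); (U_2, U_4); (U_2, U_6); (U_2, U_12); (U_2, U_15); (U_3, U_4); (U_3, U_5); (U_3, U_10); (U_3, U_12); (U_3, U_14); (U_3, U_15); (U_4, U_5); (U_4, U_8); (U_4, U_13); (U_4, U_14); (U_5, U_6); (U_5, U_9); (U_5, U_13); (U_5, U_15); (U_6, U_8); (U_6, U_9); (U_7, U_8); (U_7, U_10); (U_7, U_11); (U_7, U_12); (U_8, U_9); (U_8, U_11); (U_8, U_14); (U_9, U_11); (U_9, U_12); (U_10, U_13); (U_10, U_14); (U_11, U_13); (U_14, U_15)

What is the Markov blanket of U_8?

The Markov blanket of a node is its parents, its children, and the other parents of its children.
Children of U_8: U_9, U_11, U_14.
Pa(U_8) = {U_1, U_4, U_6, U_7}.
For each child, the remaining parents (spouses of U_8):
  U_9 also has parents U_5, U_6.
  U_11 also has parents U_7, U_9.
  parents(U_14) \ {U_8} = {U_3, U_4, U_10}.
Union: {U_1, U_4, U_6, U_7} ∪ {U_9, U_11, U_14} ∪ {U_3, U_4, U_5, U_6, U_7, U_9, U_10} = {U_1, U_3, U_4, U_5, U_6, U_7, U_9, U_10, U_11, U_14}.

{U_1, U_3, U_4, U_5, U_6, U_7, U_9, U_10, U_11, U_14}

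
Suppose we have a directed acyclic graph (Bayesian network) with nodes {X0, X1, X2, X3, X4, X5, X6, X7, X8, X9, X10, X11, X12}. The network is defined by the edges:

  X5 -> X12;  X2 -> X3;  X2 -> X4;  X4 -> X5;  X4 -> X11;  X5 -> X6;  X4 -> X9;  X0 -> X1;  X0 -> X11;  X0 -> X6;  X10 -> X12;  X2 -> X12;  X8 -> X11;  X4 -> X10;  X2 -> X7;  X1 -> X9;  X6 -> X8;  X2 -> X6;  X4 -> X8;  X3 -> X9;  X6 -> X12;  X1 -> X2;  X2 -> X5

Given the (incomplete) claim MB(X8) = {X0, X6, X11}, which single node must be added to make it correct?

X8 has child X11.
X8's parents: X4, X6.
Other parents of X8's children:
  X11's other parents are X0, X4.
MB(X8) = {X0, X4, X6, X11}.
Comparing with the claimed set, X4 is missing.

X4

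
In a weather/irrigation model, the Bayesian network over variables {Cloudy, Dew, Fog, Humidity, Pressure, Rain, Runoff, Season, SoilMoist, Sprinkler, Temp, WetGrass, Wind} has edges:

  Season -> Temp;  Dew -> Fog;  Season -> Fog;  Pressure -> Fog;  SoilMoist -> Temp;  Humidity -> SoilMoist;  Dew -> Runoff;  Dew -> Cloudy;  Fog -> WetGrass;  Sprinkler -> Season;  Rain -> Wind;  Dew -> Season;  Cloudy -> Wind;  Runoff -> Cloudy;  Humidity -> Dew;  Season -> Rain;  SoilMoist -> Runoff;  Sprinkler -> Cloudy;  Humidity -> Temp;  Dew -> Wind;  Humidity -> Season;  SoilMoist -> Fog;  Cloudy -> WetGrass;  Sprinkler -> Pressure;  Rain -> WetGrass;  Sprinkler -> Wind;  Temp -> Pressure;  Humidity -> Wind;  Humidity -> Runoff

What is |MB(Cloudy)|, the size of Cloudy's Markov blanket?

By definition, MB(Cloudy) is built from Cloudy's parents, Cloudy's children, and the co-parents of Cloudy.
Cloudy has children WetGrass, Wind.
Cloudy's parents: Dew, Runoff, Sprinkler.
Co-parents of Cloudy (other parents of its children):
  Wind: Dew, Humidity, Rain, Sprinkler
  WetGrass: Fog, Rain
MB(Cloudy) = {Dew, Fog, Humidity, Rain, Runoff, Sprinkler, WetGrass, Wind}, which has 8 nodes.

8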